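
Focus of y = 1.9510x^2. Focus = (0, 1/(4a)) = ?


a = 1.9510
4a = 7.8040
focus = (0, 1/7.8040) = (0, 0.1281)

Focus = (0, 0.1281)


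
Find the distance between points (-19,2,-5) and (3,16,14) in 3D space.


dx=22, dy=14, dz=19
d = sqrt(484+196+361) = sqrt(1041) = 32.2645

32.2645


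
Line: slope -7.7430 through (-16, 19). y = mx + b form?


y - 19 = -7.7430(x + 16)
y = -7.7430x + 19 + 7.7430*(-16)
y = -7.7430x - 104.8880

y = -7.7430x - 104.8880


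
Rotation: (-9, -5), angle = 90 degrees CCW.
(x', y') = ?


cos(90) = 0, sin(90) = 1
x' = -9*0 + 5*1 = 5
y' = -9*1 - 5*0 = -9

(5, -9)


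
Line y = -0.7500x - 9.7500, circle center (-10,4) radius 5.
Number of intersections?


Substitute y = -0.7500x - 9.7500: (x+ 10)^2 + (-0.7500x- 9.7500-4)^2 = 25
Expand to Ax^2 + Bx + C = 0, where b-k = -13.75
A = 1+m^2 = 1.5625
B = 2(m(b-k) - h) = 2(-0.7500*(-13.75) + 10) = 40.625
C = h^2 + (b-k)^2 - r^2 = 100 + 189.0625 - 25 = 264.0625
disc = B^2-4AC = 1650.3906 - 1650.3906 = 0
disc = 0

1 intersection point (tangent)


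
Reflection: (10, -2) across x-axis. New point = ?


Reflection rule for x-axis: (x, -y)
(10, -2) -> (10, 2)

(10, 2)


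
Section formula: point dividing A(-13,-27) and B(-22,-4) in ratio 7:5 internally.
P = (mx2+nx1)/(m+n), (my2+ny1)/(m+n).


Px = (7*(-22) + 5*(-13))/12 = -219/12 = -18.2500
Py = (7*(-4) + 5*(-27))/12 = -163/12 = -13.5833

P = (-18.2500, -13.5833)


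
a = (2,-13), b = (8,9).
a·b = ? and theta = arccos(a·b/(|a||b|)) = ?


a·b = 2*8 - 13*9 = 16 - 117 = -101
|a| = sqrt(4+169) = 13.1529
|b| = sqrt(64+81) = 12.0416
cos(theta) = -101/(sqrt(173)*sqrt(145)) = -101/sqrt(25085) = -0.637697
theta = arccos(-101/sqrt(25085)) = 129.6203 degrees

a·b = -101, theta = 129.6203 deg


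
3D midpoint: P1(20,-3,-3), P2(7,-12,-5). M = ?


Mx = (20+7)/2 = 13.5000
My = (-3- 12)/2 = -7.5000
Mz = (-3- 5)/2 = -4.0000

M = (13.5000, -7.5000, -4.0000)


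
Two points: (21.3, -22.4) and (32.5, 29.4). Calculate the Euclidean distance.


dx = 32.5 - 21.3 = 11.2
dy = 29.4 + 22.4 = 51.8
d = sqrt(125.44 + 2683.24) = sqrt(2808.68) = 52.9970

52.9970


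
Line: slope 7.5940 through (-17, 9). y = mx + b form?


y - 9 = 7.5940(x + 17)
y = 7.5940x + 9 - 7.5940*(-17)
y = 7.5940x + 138.0980

y = 7.5940x + 138.0980


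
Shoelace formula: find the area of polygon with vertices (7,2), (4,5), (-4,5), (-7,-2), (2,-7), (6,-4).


sum(xi*y_{i+1}) = 7*5 + 4*5 - 4*(-2) - 7*(-7) + 2*(-4) + 6*2 = 116
sum(yi*x_{i+1}) = 2*4 + 5*(-4) + 5*(-7) - 2*2 - 7*6 - 4*7 = -121
Area = |116 + 121|/2 = 237/2 = 118.5000

118.5000 sq units


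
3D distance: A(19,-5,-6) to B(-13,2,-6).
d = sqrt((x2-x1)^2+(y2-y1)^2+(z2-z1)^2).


dx=-32, dy=7, dz=0
d = sqrt(1024+49+0) = sqrt(1073) = 32.7567

32.7567


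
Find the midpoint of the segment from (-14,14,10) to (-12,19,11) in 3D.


Mx = (-14- 12)/2 = -13.0000
My = (14+19)/2 = 16.5000
Mz = (10+11)/2 = 10.5000

M = (-13.0000, 16.5000, 10.5000)


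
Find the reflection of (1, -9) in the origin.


Reflection rule for origin: (-x, -y)
(1, -9) -> (-1, 9)

(-1, 9)


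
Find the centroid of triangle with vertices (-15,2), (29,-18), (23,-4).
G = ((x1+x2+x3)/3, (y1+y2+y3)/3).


Gx = (-15+29+23)/3 = 37/3 = 12.3333
Gy = (2- 18- 4)/3 = -20/3 = -6.6667

G = (12.3333, -6.6667)


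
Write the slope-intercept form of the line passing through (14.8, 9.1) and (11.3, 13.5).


m = (4.4)/(-3.5) = -1.2571
b = y1 - m*x1 = 9.1 - (4.4*14.8)/(-3.5) = 9.1 + 18.6057 = 27.7057

y = -1.2571x + 27.7057


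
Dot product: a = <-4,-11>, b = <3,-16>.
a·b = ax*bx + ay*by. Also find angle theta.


a·b = -4*3 - 11*(-16) = -12 + 176 = 164
|a| = sqrt(16+121) = 11.7047
|b| = sqrt(9+256) = 16.2788
cos(theta) = 164/(sqrt(137)*sqrt(265)) = 164/sqrt(36305) = 0.860717
theta = arccos(164/sqrt(36305)) = 30.6028 degrees

a·b = 164, theta = 30.6028 deg


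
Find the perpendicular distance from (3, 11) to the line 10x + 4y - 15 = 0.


|10*3 + 4*11 - 15| = |59| = 59
sqrt(100 + 16) = sqrt(116) = 10.7703
d = 59/sqrt(116) = 5.4780

5.4780


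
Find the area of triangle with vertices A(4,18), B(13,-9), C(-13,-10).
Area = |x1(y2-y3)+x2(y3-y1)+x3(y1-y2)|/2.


4*(-9+ 10) = 4
13*(-10-18) = -364
-13*(18+ 9) = -351
sum = -711
Area = |-711|/2 = 355.5000

355.5000 sq units


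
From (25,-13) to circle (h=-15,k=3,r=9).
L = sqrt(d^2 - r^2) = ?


d = sqrt((25+ 15)^2 + (-13-3)^2) = sqrt(1600+256) = 43.0813
L = sqrt(1856.0000 - 81) = sqrt(1775.0000) = 42.1307

42.1307


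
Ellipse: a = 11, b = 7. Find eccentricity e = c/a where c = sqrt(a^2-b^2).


c = sqrt(121-49) = sqrt(72) = 8.4853
e = c/a = sqrt(72)/11 = 0.7714

e = 0.7714


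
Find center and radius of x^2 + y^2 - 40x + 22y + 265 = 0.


h = -D/2 = 40/2 = 20
k = -E/2 = -22/2 = -11
r^2 = h^2 + k^2 - F = 400 + 121 - 265 = 256
r = 16

Center (20, -11), radius = 16


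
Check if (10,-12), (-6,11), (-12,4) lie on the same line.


10*(11-4) - 6*(4+ 12) - 12*(-12-11)
= 70 - 96 + 276 = 250

No, not collinear (determinant = 250)


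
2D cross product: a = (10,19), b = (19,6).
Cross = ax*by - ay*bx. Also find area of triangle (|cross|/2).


cross = 10*6 - 19*19 = 60 - 361 = -301
Triangle area = |-301|/2 = 301/2 = 150.5000

cross = -301, triangle area = 150.5000


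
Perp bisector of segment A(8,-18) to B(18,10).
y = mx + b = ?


Midpoint = (13, -4)
Slope of AB = dy/dx = 28/10 = 2.8000
Perp slope = -dx/dy = -10/28 = -0.3571
b = My - (perp slope)*Mx = -4 + (10*13)/28 = -4 + 4.6429 = 0.6429

y = -0.3571x + 0.6429


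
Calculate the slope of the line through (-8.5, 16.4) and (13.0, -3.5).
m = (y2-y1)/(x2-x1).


dy = -3.5 - 16.4 = -19.9
dx = 13.0 + 8.5 = 21.5
m = -19.9/21.5 = -0.9256

m = -0.9256


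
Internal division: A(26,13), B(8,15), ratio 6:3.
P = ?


Px = (6*8 + 3*26)/9 = 126/9 = 14.0000
Py = (6*15 + 3*13)/9 = 129/9 = 14.3333

P = (14.0000, 14.3333)


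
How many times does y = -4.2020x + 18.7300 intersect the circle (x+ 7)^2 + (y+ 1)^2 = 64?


Substitute y = -4.2020x + 18.7300: (x+ 7)^2 + (-4.2020x+18.7300+ 1)^2 = 64
Expand to Ax^2 + Bx + C = 0, where b-k = 19.73
A = 1+m^2 = 18.656804
B = 2(m(b-k) - h) = 2(-4.2020*19.73 + 7) = -151.81092
C = h^2 + (b-k)^2 - r^2 = 49 + 389.2729 - 64 = 374.2729
disc = B^2-4AC = 23046.5554 - 27930.9446 = -4884.3892
disc < 0

0 intersection points


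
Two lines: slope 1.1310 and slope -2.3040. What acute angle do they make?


m1-m2 = 3.435
1+m1*m2 = -1.605824
tan(theta) = |3.435/(-1.605824)| = 2.139089
theta = arctan(|3.435/(-1.605824)|) = 64.9444 degrees (acute angle)

64.9444 degrees


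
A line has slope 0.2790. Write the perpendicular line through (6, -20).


Perpendicular slope = -1/m1 = -1/0.2790 = -3.5842
b2 = y0 - m2*x0 = -20 + 6/0.2790 = -20 + 21.5054 = 1.5054

y = -3.5842x + 1.5054


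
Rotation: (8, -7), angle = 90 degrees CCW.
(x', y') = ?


cos(90) = 0, sin(90) = 1
x' = 8*0 + 7*1 = 7
y' = 8*1 - 7*0 = 8

(7, 8)


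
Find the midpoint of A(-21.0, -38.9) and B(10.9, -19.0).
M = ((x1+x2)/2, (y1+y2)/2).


Mx = (-21.0 + 10.9)/2 = -10.1/2 = -5.0500
My = (-38.9 - 19.0)/2 = -57.9/2 = -28.9500

(-5.0500, -28.9500)


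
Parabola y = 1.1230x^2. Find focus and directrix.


a = 1.1230
1/(4a) = 0.2226
Focus = (0, 0.2226)
Directrix: y = -0.2226

Focus = (0, 0.2226), Directrix: y = -0.2226


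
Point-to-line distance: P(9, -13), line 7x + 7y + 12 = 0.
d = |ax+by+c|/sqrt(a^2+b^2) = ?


|7*9 + 7*(-13) + 12| = |-16| = 16
sqrt(49 + 49) = sqrt(98) = 9.8995
d = 16/sqrt(98) = 1.6162

1.6162


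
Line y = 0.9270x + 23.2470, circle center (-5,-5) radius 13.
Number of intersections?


Substitute y = 0.9270x + 23.2470: (x+ 5)^2 + (0.9270x+23.2470+ 5)^2 = 169
Expand to Ax^2 + Bx + C = 0, where b-k = 28.247
A = 1+m^2 = 1.859329
B = 2(m(b-k) - h) = 2(0.9270*28.247 + 5) = 62.369938
C = h^2 + (b-k)^2 - r^2 = 25 + 797.893009 - 169 = 653.893009
disc = B^2-4AC = 3890.0092 - 4863.2089 = -973.1997
disc < 0

0 intersection points


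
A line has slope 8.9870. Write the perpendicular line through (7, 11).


Perpendicular slope = -1/m1 = -1/8.9870 = -0.1113
b2 = y0 - m2*x0 = 11 + 7/8.9870 = 11 + 0.7789 = 11.7789

y = -0.1113x + 11.7789


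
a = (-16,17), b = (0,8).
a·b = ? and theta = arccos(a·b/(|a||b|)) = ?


a·b = -16*0 + 17*8 = 0 + 136 = 136
|a| = sqrt(256+289) = 23.3452
|b| = sqrt(0+64) = 8.0000
cos(theta) = 136/(sqrt(545)*sqrt(64)) = 136/sqrt(34880) = 0.728200
theta = arccos(136/sqrt(34880)) = 43.2643 degrees

a·b = 136, theta = 43.2643 deg


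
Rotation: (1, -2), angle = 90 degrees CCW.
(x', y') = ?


cos(90) = 0, sin(90) = 1
x' = 1*0 + 2*1 = 2
y' = 1*1 - 2*0 = 1

(2, 1)


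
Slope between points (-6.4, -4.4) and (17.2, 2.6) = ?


dy = 2.6 + 4.4 = 7.0
dx = 17.2 + 6.4 = 23.6
m = 7.0/23.6 = 0.2966

m = 0.2966


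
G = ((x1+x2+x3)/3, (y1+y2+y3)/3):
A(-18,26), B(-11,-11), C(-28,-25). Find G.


Gx = (-18- 11- 28)/3 = -57/3 = -19.0000
Gy = (26- 11- 25)/3 = -10/3 = -3.3333

G = (-19.0000, -3.3333)


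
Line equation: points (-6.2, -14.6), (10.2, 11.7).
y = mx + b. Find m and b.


m = (26.3)/(16.4) = 1.6037
b = y1 - m*x1 = -14.6 - (26.3*(-6.2))/(16.4) = -14.6 + 9.9427 = -4.6573

y = 1.6037x - 4.6573


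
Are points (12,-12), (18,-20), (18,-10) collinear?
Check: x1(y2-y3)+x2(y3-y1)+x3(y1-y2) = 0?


12*(-20+ 10) + 18*(-10+ 12) + 18*(-12+ 20)
= -120 + 36 + 144 = 60

No, not collinear (determinant = 60)


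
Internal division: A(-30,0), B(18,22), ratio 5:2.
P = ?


Px = (5*18 + 2*(-30))/7 = 30/7 = 4.2857
Py = (5*22 + 2*0)/7 = 110/7 = 15.7143

P = (4.2857, 15.7143)


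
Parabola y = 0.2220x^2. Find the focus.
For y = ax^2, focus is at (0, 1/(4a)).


a = 0.2220
4a = 0.8880
focus = (0, 1/0.8880) = (0, 1.1261)

Focus = (0, 1.1261)


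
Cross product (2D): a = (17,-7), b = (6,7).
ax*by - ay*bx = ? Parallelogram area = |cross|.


cross = 17*7 + 7*6 = 119 + 42 = 161
Parallelogram area = |161| = 161

cross = 161, parallelogram area = 161


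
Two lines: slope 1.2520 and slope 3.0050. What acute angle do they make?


m1-m2 = -1.753
1+m1*m2 = 4.76226
tan(theta) = |-1.753/4.76226| = 0.368103
theta = arctan(|-1.753/4.76226|) = 20.2088 degrees (acute angle)

20.2088 degrees


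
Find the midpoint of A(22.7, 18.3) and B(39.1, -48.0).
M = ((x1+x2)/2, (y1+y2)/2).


Mx = (22.7 + 39.1)/2 = 61.8/2 = 30.9000
My = (18.3 - 48.0)/2 = -29.7/2 = -14.8500

(30.9000, -14.8500)


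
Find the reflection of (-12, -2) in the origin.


Reflection rule for origin: (-x, -y)
(-12, -2) -> (12, 2)

(12, 2)


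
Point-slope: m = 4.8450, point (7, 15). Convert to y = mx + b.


y - 15 = 4.8450(x - 7)
y = 4.8450x + 15 - 4.8450*7
y = 4.8450x - 18.9150

y = 4.8450x - 18.9150


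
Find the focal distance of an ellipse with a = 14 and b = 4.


c^2 = 14^2 - 4^2 = 196 - 16 = 180
c = sqrt(180) = 13.4164

c = 13.4164


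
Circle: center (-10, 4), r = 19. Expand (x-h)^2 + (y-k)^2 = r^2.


(x+ 10)^2 + (y-4)^2 = 19^2
D = -2h = 20, E = -2k = -8
F = h^2+k^2-r^2 = 100+16-361 = -245

x^2 + y^2 + 20x - 8y - 245 = 0


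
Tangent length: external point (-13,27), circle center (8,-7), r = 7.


d = sqrt((-13-8)^2 + (27+ 7)^2) = sqrt(441+1156) = 39.9625
L = sqrt(1597.0000 - 49) = sqrt(1548.0000) = 39.3446

39.3446


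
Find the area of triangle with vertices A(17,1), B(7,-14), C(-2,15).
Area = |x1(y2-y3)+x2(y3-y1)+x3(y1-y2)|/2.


17*(-14-15) = -493
7*(15-1) = 98
-2*(1+ 14) = -30
sum = -425
Area = |-425|/2 = 212.5000

212.5000 sq units


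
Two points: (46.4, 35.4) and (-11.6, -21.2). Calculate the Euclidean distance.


dx = -11.6 - 46.4 = -58.0
dy = -21.2 - 35.4 = -56.6
d = sqrt(3364.0 + 3203.56) = sqrt(6567.56) = 81.0405

81.0405


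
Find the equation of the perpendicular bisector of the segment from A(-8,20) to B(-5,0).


Midpoint = (-6.5, 10)
Slope of AB = dy/dx = -20/3 = -6.6667
Perp slope = -dx/dy = 3/20 = 0.1500
b = My - (perp slope)*Mx = 10 + (3*(-6.5))/(-20) = 10 + 0.9750 = 10.9750

y = 0.1500x + 10.9750


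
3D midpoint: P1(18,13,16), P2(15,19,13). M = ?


Mx = (18+15)/2 = 16.5000
My = (13+19)/2 = 16.0000
Mz = (16+13)/2 = 14.5000

M = (16.5000, 16.0000, 14.5000)


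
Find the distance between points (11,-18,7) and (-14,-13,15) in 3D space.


dx=-25, dy=5, dz=8
d = sqrt(625+25+64) = sqrt(714) = 26.7208

26.7208


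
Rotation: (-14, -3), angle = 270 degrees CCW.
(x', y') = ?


cos(270) = 0, sin(270) = -1
x' = -14*0 + 3*(-1) = -3
y' = -14*(-1) - 3*0 = 14

(-3, 14)


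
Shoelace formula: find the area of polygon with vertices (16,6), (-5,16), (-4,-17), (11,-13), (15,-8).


sum(xi*y_{i+1}) = 16*16 - 5*(-17) - 4*(-13) + 11*(-8) + 15*6 = 395
sum(yi*x_{i+1}) = 6*(-5) + 16*(-4) - 17*11 - 13*15 - 8*16 = -604
Area = |395 + 604|/2 = 999/2 = 499.5000

499.5000 sq units


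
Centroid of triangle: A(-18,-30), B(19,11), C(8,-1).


Gx = (-18+19+8)/3 = 9/3 = 3.0000
Gy = (-30+11- 1)/3 = -20/3 = -6.6667

G = (3.0000, -6.6667)


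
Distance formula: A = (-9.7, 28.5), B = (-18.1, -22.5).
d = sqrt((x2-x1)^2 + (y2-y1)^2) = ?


dx = -18.1 + 9.7 = -8.4
dy = -22.5 - 28.5 = -51.0
d = sqrt(70.56 + 2601.0) = sqrt(2671.56) = 51.6871

51.6871


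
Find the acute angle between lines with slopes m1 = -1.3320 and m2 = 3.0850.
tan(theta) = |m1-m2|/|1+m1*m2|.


m1-m2 = -4.417
1+m1*m2 = -3.10922
tan(theta) = |-4.417/(-3.10922)| = 1.420614
theta = arctan(|-4.417/(-3.10922)|) = 54.8575 degrees (acute angle)

54.8575 degrees


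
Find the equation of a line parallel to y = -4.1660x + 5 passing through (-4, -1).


Parallel lines have equal slopes.
m2 = -4.1660
b2 = -1 + 4.1660*(-4) = -17.6640

y = -4.1660x - 17.6640


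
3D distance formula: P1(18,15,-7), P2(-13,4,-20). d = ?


dx=-31, dy=-11, dz=-13
d = sqrt(961+121+169) = sqrt(1251) = 35.3695

35.3695


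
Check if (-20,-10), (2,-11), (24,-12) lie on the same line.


-20*(-11+ 12) + 2*(-12+ 10) + 24*(-10+ 11)
= -20 - 4 + 24 = 0

Yes, collinear (determinant = 0)


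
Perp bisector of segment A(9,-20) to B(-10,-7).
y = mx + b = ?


Midpoint = (-0.5, -13.5)
Slope of AB = dy/dx = 13/(-19) = -0.6842
Perp slope = -dx/dy = 19/13 = 1.4615
b = My - (perp slope)*Mx = -13.5 + (-19*(-0.5))/13 = -13.5 + 0.7308 = -12.7692

y = 1.4615x - 12.7692


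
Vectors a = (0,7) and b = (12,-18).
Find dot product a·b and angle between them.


a·b = 0*12 + 7*(-18) = 0 - 126 = -126
|a| = sqrt(0+49) = 7.0000
|b| = sqrt(144+324) = 21.6333
cos(theta) = -126/(sqrt(49)*sqrt(468)) = -126/sqrt(22932) = -0.832050
theta = arccos(-126/sqrt(22932)) = 146.3099 degrees

a·b = -126, theta = 146.3099 deg


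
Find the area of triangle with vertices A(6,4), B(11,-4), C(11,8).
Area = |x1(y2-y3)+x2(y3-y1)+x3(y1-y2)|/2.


6*(-4-8) = -72
11*(8-4) = 44
11*(4+ 4) = 88
sum = 60
Area = |60|/2 = 30.0000

30.0000 sq units


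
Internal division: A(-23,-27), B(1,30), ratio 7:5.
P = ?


Px = (7*1 + 5*(-23))/12 = -108/12 = -9.0000
Py = (7*30 + 5*(-27))/12 = 75/12 = 6.2500

P = (-9.0000, 6.2500)


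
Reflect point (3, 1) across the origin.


Reflection rule for origin: (-x, -y)
(3, 1) -> (-3, -1)

(-3, -1)


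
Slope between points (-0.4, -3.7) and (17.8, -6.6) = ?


dy = -6.6 + 3.7 = -2.9
dx = 17.8 + 0.4 = 18.2
m = -2.9/18.2 = -0.1593

m = -0.1593


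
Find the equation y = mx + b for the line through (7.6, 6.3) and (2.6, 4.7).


m = (-1.6)/(-5.0) = 0.3200
b = y1 - m*x1 = 6.3 - (-1.6*7.6)/(-5.0) = 6.3 - 2.4320 = 3.8680

y = 0.3200x + 3.8680


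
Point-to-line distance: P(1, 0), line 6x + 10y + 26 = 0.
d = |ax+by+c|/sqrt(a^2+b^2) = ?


|6*1 + 10*0 + 26| = |32| = 32
sqrt(36 + 100) = sqrt(136) = 11.6619
d = 32/sqrt(136) = 2.7440

2.7440


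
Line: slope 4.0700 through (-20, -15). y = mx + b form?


y + 15 = 4.0700(x + 20)
y = 4.0700x - 15 - 4.0700*(-20)
y = 4.0700x + 66.4000

y = 4.0700x + 66.4000


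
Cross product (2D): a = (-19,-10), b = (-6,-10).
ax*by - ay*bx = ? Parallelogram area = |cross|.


cross = -19*(-10) + 10*(-6) = 190 - 60 = 130
Parallelogram area = |130| = 130

cross = 130, parallelogram area = 130


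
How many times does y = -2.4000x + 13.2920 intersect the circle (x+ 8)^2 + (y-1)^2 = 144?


Substitute y = -2.4000x + 13.2920: (x+ 8)^2 + (-2.4000x+13.2920-1)^2 = 144
Expand to Ax^2 + Bx + C = 0, where b-k = 12.292
A = 1+m^2 = 6.76
B = 2(m(b-k) - h) = 2(-2.4000*12.292 + 8) = -43.0016
C = h^2 + (b-k)^2 - r^2 = 64 + 151.093264 - 144 = 71.093264
disc = B^2-4AC = 1849.1376 - 1922.3619 = -73.2243
disc < 0

0 intersection points


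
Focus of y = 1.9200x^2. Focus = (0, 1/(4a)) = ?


a = 1.9200
4a = 7.6800
focus = (0, 1/7.6800) = (0, 0.1302)

Focus = (0, 0.1302)


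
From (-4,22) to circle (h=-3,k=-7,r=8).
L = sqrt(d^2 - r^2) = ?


d = sqrt((-4+ 3)^2 + (22+ 7)^2) = sqrt(1+841) = 29.0172
L = sqrt(842.0000 - 64) = sqrt(778.0000) = 27.8927

27.8927


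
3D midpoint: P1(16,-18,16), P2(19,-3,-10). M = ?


Mx = (16+19)/2 = 17.5000
My = (-18- 3)/2 = -10.5000
Mz = (16- 10)/2 = 3.0000

M = (17.5000, -10.5000, 3.0000)


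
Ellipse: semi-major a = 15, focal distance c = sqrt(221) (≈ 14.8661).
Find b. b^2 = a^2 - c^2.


b^2 = 15^2 - (sqrt(221))^2 = 225 - 221 = 4
b = sqrt(4) = 2

b = 2


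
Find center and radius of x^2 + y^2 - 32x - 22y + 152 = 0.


h = -D/2 = 32/2 = 16
k = -E/2 = 22/2 = 11
r^2 = h^2 + k^2 - F = 256 + 121 - 152 = 225
r = 15

Center (16, 11), radius = 15


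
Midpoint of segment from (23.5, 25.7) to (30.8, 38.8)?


Mx = (23.5 + 30.8)/2 = 54.3/2 = 27.1500
My = (25.7 + 38.8)/2 = 64.5/2 = 32.2500

(27.1500, 32.2500)


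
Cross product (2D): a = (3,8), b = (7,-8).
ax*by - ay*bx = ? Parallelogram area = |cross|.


cross = 3*(-8) - 8*7 = -24 - 56 = -80
Parallelogram area = |-80| = 80

cross = -80, parallelogram area = 80


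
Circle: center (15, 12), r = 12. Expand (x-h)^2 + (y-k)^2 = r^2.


(x-15)^2 + (y-12)^2 = 12^2
D = -2h = -30, E = -2k = -24
F = h^2+k^2-r^2 = 225+144-144 = 225

x^2 + y^2 - 30x - 24y + 225 = 0


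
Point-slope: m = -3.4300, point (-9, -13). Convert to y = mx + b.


y + 13 = -3.4300(x + 9)
y = -3.4300x - 13 + 3.4300*(-9)
y = -3.4300x - 43.8700

y = -3.4300x - 43.8700


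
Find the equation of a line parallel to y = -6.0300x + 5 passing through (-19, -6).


Parallel lines have equal slopes.
m2 = -6.0300
b2 = -6 + 6.0300*(-19) = -120.5700

y = -6.0300x - 120.5700


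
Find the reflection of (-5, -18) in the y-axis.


Reflection rule for y-axis: (-x, y)
(-5, -18) -> (5, -18)

(5, -18)


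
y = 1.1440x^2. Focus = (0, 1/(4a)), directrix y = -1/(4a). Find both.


a = 1.1440
1/(4a) = 0.2185
Focus = (0, 0.2185)
Directrix: y = -0.2185

Focus = (0, 0.2185), Directrix: y = -0.2185


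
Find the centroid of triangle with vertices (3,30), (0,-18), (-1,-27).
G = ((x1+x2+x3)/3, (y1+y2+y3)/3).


Gx = (3+0- 1)/3 = 2/3 = 0.6667
Gy = (30- 18- 27)/3 = -15/3 = -5.0000

G = (0.6667, -5.0000)


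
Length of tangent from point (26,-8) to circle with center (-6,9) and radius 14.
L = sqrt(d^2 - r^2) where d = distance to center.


d = sqrt((26+ 6)^2 + (-8-9)^2) = sqrt(1024+289) = 36.2353
L = sqrt(1313.0000 - 196) = sqrt(1117.0000) = 33.4215

33.4215


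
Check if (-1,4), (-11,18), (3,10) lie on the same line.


-1*(18-10) - 11*(10-4) + 3*(4-18)
= -8 - 66 - 42 = -116

No, not collinear (determinant = -116)


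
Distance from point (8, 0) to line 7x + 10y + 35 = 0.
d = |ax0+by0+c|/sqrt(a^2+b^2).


|7*8 + 10*0 + 35| = |91| = 91
sqrt(49 + 100) = sqrt(149) = 12.2066
d = 91/sqrt(149) = 7.4550

7.4550


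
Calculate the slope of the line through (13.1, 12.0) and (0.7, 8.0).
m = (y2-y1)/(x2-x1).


dy = 8.0 - 12.0 = -4.0
dx = 0.7 - 13.1 = -12.4
m = -4.0/(-12.4) = 0.3226

m = 0.3226


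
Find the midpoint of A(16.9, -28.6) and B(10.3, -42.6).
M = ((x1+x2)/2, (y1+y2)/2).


Mx = (16.9 + 10.3)/2 = 27.2/2 = 13.6000
My = (-28.6 - 42.6)/2 = -71.2/2 = -35.6000

(13.6000, -35.6000)


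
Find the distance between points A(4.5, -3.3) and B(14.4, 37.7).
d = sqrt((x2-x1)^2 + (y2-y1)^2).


dx = 14.4 - 4.5 = 9.9
dy = 37.7 + 3.3 = 41.0
d = sqrt(98.01 + 1681.0) = sqrt(1779.01) = 42.1783

42.1783


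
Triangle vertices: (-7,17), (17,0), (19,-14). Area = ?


-7*(0+ 14) = -98
17*(-14-17) = -527
19*(17-0) = 323
sum = -302
Area = |-302|/2 = 151.0000

151.0000 sq units


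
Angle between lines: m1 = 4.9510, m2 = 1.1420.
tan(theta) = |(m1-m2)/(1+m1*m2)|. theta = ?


m1-m2 = 3.809
1+m1*m2 = 6.654042
tan(theta) = |3.809/6.654042| = 0.572434
theta = arctan(|3.809/6.654042|) = 29.7883 degrees (acute angle)

29.7883 degrees


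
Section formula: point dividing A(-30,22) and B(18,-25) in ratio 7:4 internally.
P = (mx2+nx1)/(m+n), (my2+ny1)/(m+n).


Px = (7*18 + 4*(-30))/11 = 6/11 = 0.5455
Py = (7*(-25) + 4*22)/11 = -87/11 = -7.9091

P = (0.5455, -7.9091)


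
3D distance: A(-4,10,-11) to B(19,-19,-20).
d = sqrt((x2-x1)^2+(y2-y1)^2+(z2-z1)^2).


dx=23, dy=-29, dz=-9
d = sqrt(529+841+81) = sqrt(1451) = 38.0920

38.0920


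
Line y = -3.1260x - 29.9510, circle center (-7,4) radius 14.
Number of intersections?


Substitute y = -3.1260x - 29.9510: (x+ 7)^2 + (-3.1260x- 29.9510-4)^2 = 196
Expand to Ax^2 + Bx + C = 0, where b-k = -33.951
A = 1+m^2 = 10.771876
B = 2(m(b-k) - h) = 2(-3.1260*(-33.951) + 7) = 226.261652
C = h^2 + (b-k)^2 - r^2 = 49 + 1152.670401 - 196 = 1005.670401
disc = B^2-4AC = 51194.3352 - 43331.8274 = 7862.5078
disc > 0

2 intersection points


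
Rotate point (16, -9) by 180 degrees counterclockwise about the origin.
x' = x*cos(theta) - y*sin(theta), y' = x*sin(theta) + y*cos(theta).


cos(180) = -1, sin(180) = 0
x' = 16*(-1) + 9*0 = -16
y' = 16*0 - 9*(-1) = 9

(-16, 9)


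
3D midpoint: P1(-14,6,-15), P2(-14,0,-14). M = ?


Mx = (-14- 14)/2 = -14.0000
My = (6+0)/2 = 3.0000
Mz = (-15- 14)/2 = -14.5000

M = (-14.0000, 3.0000, -14.5000)


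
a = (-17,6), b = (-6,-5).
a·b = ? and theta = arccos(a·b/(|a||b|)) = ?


a·b = -17*(-6) + 6*(-5) = 102 - 30 = 72
|a| = sqrt(289+36) = 18.0278
|b| = sqrt(36+25) = 7.8102
cos(theta) = 72/(sqrt(325)*sqrt(61)) = 72/sqrt(19825) = 0.511359
theta = arccos(72/sqrt(19825)) = 59.2456 degrees

a·b = 72, theta = 59.2456 deg


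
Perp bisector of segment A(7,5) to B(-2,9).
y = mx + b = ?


Midpoint = (2.5, 7)
Slope of AB = dy/dx = 4/(-9) = -0.4444
Perp slope = -dx/dy = 9/4 = 2.2500
b = My - (perp slope)*Mx = 7 + (-9*2.5)/4 = 7 - 5.6250 = 1.3750

y = 2.2500x + 1.3750


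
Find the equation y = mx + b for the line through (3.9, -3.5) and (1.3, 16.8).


m = (20.3)/(-2.6) = -7.8077
b = y1 - m*x1 = -3.5 - (20.3*3.9)/(-2.6) = -3.5 + 30.4500 = 26.9500

y = -7.8077x + 26.9500


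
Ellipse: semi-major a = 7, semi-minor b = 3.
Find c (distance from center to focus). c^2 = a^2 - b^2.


c^2 = 7^2 - 3^2 = 49 - 9 = 40
c = sqrt(40) = 6.3246

c = 6.3246


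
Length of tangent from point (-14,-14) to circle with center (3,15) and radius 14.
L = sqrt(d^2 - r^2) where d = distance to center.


d = sqrt((-14-3)^2 + (-14-15)^2) = sqrt(289+841) = 33.6155
L = sqrt(1130.0000 - 196) = sqrt(934.0000) = 30.5614

30.5614


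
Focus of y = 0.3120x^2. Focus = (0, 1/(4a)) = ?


a = 0.3120
4a = 1.2480
focus = (0, 1/1.2480) = (0, 0.8013)

Focus = (0, 0.8013)


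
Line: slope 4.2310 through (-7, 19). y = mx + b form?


y - 19 = 4.2310(x + 7)
y = 4.2310x + 19 - 4.2310*(-7)
y = 4.2310x + 48.6170

y = 4.2310x + 48.6170


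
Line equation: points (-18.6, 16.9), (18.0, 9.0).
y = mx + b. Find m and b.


m = (-7.9)/(36.6) = -0.2158
b = y1 - m*x1 = 16.9 - (-7.9*(-18.6))/(36.6) = 16.9 - 4.0148 = 12.8852

y = -0.2158x + 12.8852


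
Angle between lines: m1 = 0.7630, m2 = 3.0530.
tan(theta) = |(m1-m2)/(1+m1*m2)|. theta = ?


m1-m2 = -2.29
1+m1*m2 = 3.329439
tan(theta) = |-2.29/3.329439| = 0.687804
theta = arctan(|-2.29/3.329439|) = 34.5203 degrees (acute angle)

34.5203 degrees


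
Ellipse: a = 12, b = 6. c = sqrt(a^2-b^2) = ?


c^2 = 12^2 - 6^2 = 144 - 36 = 108
c = sqrt(108) = 10.3923

c = 10.3923


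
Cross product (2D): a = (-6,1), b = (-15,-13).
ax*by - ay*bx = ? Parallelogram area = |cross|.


cross = -6*(-13) - 1*(-15) = 78 + 15 = 93
Parallelogram area = |93| = 93

cross = 93, parallelogram area = 93


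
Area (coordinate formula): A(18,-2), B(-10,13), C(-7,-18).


18*(13+ 18) = 558
-10*(-18+ 2) = 160
-7*(-2-13) = 105
sum = 823
Area = |823|/2 = 411.5000

411.5000 sq units


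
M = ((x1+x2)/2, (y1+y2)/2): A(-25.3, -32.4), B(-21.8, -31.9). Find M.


Mx = (-25.3 - 21.8)/2 = -47.1/2 = -23.5500
My = (-32.4 - 31.9)/2 = -64.3/2 = -32.1500

(-23.5500, -32.1500)


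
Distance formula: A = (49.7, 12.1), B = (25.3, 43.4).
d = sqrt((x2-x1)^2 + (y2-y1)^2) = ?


dx = 25.3 - 49.7 = -24.4
dy = 43.4 - 12.1 = 31.3
d = sqrt(595.36 + 979.69) = sqrt(1575.05) = 39.6869

39.6869


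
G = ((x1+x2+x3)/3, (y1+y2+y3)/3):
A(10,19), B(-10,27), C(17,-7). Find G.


Gx = (10- 10+17)/3 = 17/3 = 5.6667
Gy = (19+27- 7)/3 = 39/3 = 13.0000

G = (5.6667, 13.0000)


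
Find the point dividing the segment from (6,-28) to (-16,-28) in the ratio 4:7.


Px = (4*(-16) + 7*6)/11 = -22/11 = -2.0000
Py = (4*(-28) + 7*(-28))/11 = -308/11 = -28.0000

P = (-2.0000, -28.0000)


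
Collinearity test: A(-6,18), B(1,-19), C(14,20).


-6*(-19-20) + 1*(20-18) + 14*(18+ 19)
= 234 + 2 + 518 = 754

No, not collinear (determinant = 754)


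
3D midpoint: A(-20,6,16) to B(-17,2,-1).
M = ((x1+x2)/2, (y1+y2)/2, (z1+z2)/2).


Mx = (-20- 17)/2 = -18.5000
My = (6+2)/2 = 4.0000
Mz = (16- 1)/2 = 7.5000

M = (-18.5000, 4.0000, 7.5000)


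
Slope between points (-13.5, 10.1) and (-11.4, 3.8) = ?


dy = 3.8 - 10.1 = -6.3
dx = -11.4 + 13.5 = 2.1
m = -6.3/2.1 = -3.0000

m = -3.0000


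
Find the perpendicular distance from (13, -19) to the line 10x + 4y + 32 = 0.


|10*13 + 4*(-19) + 32| = |86| = 86
sqrt(100 + 16) = sqrt(116) = 10.7703
d = 86/sqrt(116) = 7.9849

7.9849


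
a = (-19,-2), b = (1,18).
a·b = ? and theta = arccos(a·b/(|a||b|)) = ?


a·b = -19*1 - 2*18 = -19 - 36 = -55
|a| = sqrt(361+4) = 19.1050
|b| = sqrt(1+324) = 18.0278
cos(theta) = -55/(sqrt(365)*sqrt(325)) = -55/sqrt(118625) = -0.159689
theta = arccos(-55/sqrt(118625)) = 99.1888 degrees

a·b = -55, theta = 99.1888 deg


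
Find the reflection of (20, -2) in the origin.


Reflection rule for origin: (-x, -y)
(20, -2) -> (-20, 2)

(-20, 2)


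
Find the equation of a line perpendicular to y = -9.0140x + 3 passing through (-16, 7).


Perpendicular slope = -1/m1 = -1/(-9.0140) = 0.1109
b2 = y0 - m2*x0 = 7 - 16/(-9.0140) = 7 + 1.7750 = 8.7750

y = 0.1109x + 8.7750


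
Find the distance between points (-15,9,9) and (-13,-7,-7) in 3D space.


dx=2, dy=-16, dz=-16
d = sqrt(4+256+256) = sqrt(516) = 22.7156

22.7156


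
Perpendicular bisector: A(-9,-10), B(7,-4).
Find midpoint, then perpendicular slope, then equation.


Midpoint = (-1, -7)
Slope of AB = dy/dx = 6/16 = 0.3750
Perp slope = -dx/dy = -16/6 = -2.6667
b = My - (perp slope)*Mx = -7 + (16*(-1))/6 = -7 - 2.6667 = -9.6667

y = -2.6667x - 9.6667


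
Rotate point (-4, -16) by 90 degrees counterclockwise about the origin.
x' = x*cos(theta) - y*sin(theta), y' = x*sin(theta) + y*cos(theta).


cos(90) = 0, sin(90) = 1
x' = -4*0 + 16*1 = 16
y' = -4*1 - 16*0 = -4

(16, -4)


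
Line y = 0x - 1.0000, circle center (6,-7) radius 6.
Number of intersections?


Substitute y = 0x - 1.0000: (x-6)^2 + (0x- 1.0000+ 7)^2 = 36
Expand to Ax^2 + Bx + C = 0, where b-k = 6
A = 1+m^2 = 1
B = 2(m(b-k) - h) = 2(0*6 - 6) = -12
C = h^2 + (b-k)^2 - r^2 = 36 + 36 - 36 = 36
disc = B^2-4AC = 144.0000 - 144.0000 = 0
disc = 0

1 intersection point (tangent)


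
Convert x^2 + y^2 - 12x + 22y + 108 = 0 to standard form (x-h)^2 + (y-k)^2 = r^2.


h = -D/2 = 12/2 = 6
k = -E/2 = -22/2 = -11
r^2 = h^2 + k^2 - F = 36 + 121 - 108 = 49
r = 7

Center (6, -11), radius = 7


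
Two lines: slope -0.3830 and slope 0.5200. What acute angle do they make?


m1-m2 = -0.903
1+m1*m2 = 0.80084
tan(theta) = |-0.903/0.80084| = 1.127566
theta = arctan(|-0.903/0.80084|) = 48.4313 degrees (acute angle)

48.4313 degrees


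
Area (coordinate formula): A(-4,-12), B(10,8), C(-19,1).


-4*(8-1) = -28
10*(1+ 12) = 130
-19*(-12-8) = 380
sum = 482
Area = |482|/2 = 241.0000

241.0000 sq units


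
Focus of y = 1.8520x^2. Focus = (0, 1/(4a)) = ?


a = 1.8520
4a = 7.4080
focus = (0, 1/7.4080) = (0, 0.1350)

Focus = (0, 0.1350)


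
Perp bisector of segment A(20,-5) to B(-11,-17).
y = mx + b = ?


Midpoint = (4.5, -11)
Slope of AB = dy/dx = -12/(-31) = 0.3871
Perp slope = -dx/dy = -31/12 = -2.5833
b = My - (perp slope)*Mx = -11 + (-31*4.5)/(-12) = -11 + 11.6250 = 0.6250

y = -2.5833x + 0.6250


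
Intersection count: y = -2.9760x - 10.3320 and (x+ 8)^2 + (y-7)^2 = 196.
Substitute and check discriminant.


Substitute y = -2.9760x - 10.3320: (x+ 8)^2 + (-2.9760x- 10.3320-7)^2 = 196
Expand to Ax^2 + Bx + C = 0, where b-k = -17.332
A = 1+m^2 = 9.856576
B = 2(m(b-k) - h) = 2(-2.9760*(-17.332) + 8) = 119.160064
C = h^2 + (b-k)^2 - r^2 = 64 + 300.398224 - 196 = 168.398224
disc = B^2-4AC = 14199.1209 - 6639.3196 = 7559.8013
disc > 0

2 intersection points


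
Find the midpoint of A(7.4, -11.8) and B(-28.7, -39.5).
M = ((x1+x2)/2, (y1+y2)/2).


Mx = (7.4 - 28.7)/2 = -21.3/2 = -10.6500
My = (-11.8 - 39.5)/2 = -51.3/2 = -25.6500

(-10.6500, -25.6500)


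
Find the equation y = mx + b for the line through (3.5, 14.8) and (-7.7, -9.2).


m = (-24.0)/(-11.2) = 2.1429
b = y1 - m*x1 = 14.8 - (-24.0*3.5)/(-11.2) = 14.8 - 7.5000 = 7.3000

y = 2.1429x + 7.3000


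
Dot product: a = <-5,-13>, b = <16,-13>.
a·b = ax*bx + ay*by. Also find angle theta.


a·b = -5*16 - 13*(-13) = -80 + 169 = 89
|a| = sqrt(25+169) = 13.9284
|b| = sqrt(256+169) = 20.6155
cos(theta) = 89/(sqrt(194)*sqrt(425)) = 89/sqrt(82450) = 0.309952
theta = arccos(89/sqrt(82450)) = 71.9437 degrees

a·b = 89, theta = 71.9437 deg


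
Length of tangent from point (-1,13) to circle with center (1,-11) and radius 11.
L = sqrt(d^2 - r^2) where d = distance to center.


d = sqrt((-1-1)^2 + (13+ 11)^2) = sqrt(4+576) = 24.0832
L = sqrt(580.0000 - 121) = sqrt(459.0000) = 21.4243

21.4243


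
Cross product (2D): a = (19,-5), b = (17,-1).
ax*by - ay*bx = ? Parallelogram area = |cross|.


cross = 19*(-1) + 5*17 = -19 + 85 = 66
Parallelogram area = |66| = 66

cross = 66, parallelogram area = 66


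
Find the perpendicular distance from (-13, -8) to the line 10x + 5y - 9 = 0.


|10*(-13) + 5*(-8) - 9| = |-179| = 179
sqrt(100 + 25) = sqrt(125) = 11.1803
d = 179/sqrt(125) = 16.0102

16.0102


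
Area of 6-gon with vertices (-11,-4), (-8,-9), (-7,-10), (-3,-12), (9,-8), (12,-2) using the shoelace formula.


sum(xi*y_{i+1}) = -11*(-9) - 8*(-10) - 7*(-12) - 3*(-8) + 9*(-2) + 12*(-4) = 221
sum(yi*x_{i+1}) = -4*(-8) - 9*(-7) - 10*(-3) - 12*9 - 8*12 - 2*(-11) = -57
Area = |221 + 57|/2 = 278/2 = 139.0000

139.0000 sq units


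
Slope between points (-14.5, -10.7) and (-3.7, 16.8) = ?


dy = 16.8 + 10.7 = 27.5
dx = -3.7 + 14.5 = 10.8
m = 27.5/10.8 = 2.5463

m = 2.5463


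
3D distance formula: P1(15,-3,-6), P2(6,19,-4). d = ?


dx=-9, dy=22, dz=2
d = sqrt(81+484+4) = sqrt(569) = 23.8537

23.8537


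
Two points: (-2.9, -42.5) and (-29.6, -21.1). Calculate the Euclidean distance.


dx = -29.6 + 2.9 = -26.7
dy = -21.1 + 42.5 = 21.4
d = sqrt(712.89 + 457.96) = sqrt(1170.85) = 34.2177

34.2177


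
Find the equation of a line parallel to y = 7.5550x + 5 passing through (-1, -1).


Parallel lines have equal slopes.
m2 = 7.5550
b2 = -1 - 7.5550*(-1) = 6.5550

y = 7.5550x + 6.5550


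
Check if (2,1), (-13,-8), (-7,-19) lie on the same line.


2*(-8+ 19) - 13*(-19-1) - 7*(1+ 8)
= 22 + 260 - 63 = 219

No, not collinear (determinant = 219)


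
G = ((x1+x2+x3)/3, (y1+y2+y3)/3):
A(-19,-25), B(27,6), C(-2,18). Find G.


Gx = (-19+27- 2)/3 = 6/3 = 2.0000
Gy = (-25+6+18)/3 = -1/3 = -0.3333

G = (2.0000, -0.3333)


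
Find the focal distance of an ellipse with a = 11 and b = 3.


c^2 = 11^2 - 3^2 = 121 - 9 = 112
c = sqrt(112) = 10.5830

c = 10.5830


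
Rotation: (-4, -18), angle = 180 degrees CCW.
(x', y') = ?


cos(180) = -1, sin(180) = 0
x' = -4*(-1) + 18*0 = 4
y' = -4*0 - 18*(-1) = 18

(4, 18)


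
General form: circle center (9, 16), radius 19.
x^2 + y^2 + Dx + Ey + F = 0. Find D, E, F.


(x-9)^2 + (y-16)^2 = 19^2
D = -2h = -18, E = -2k = -32
F = h^2+k^2-r^2 = 81+256-361 = -24

D = -18, E = -32, F = -24


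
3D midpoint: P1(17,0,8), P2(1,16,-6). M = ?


Mx = (17+1)/2 = 9.0000
My = (0+16)/2 = 8.0000
Mz = (8- 6)/2 = 1.0000

M = (9.0000, 8.0000, 1.0000)


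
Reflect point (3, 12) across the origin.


Reflection rule for origin: (-x, -y)
(3, 12) -> (-3, -12)

(-3, -12)


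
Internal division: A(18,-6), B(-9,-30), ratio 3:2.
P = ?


Px = (3*(-9) + 2*18)/5 = 9/5 = 1.8000
Py = (3*(-30) + 2*(-6))/5 = -102/5 = -20.4000

P = (1.8000, -20.4000)


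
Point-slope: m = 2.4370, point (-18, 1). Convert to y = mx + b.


y - 1 = 2.4370(x + 18)
y = 2.4370x + 1 - 2.4370*(-18)
y = 2.4370x + 44.8660

y = 2.4370x + 44.8660


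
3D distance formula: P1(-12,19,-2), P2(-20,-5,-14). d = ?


dx=-8, dy=-24, dz=-12
d = sqrt(64+576+144) = sqrt(784) = 28.0000

28.0000


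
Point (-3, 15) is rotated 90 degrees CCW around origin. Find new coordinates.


cos(90) = 0, sin(90) = 1
x' = -3*0 - 15*1 = -15
y' = -3*1 + 15*0 = -3

(-15, -3)


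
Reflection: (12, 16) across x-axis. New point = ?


Reflection rule for x-axis: (x, -y)
(12, 16) -> (12, -16)

(12, -16)


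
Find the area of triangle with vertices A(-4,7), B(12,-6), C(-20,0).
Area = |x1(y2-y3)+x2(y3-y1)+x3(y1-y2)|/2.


-4*(-6-0) = 24
12*(0-7) = -84
-20*(7+ 6) = -260
sum = -320
Area = |-320|/2 = 160.0000

160.0000 sq units


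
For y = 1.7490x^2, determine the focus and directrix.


a = 1.7490
1/(4a) = 0.1429
Focus = (0, 0.1429)
Directrix: y = -0.1429

Focus = (0, 0.1429), Directrix: y = -0.1429


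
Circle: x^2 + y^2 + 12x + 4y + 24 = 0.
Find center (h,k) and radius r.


h = -D/2 = -12/2 = -6
k = -E/2 = -4/2 = -2
r^2 = h^2 + k^2 - F = 36 + 4 - 24 = 16
r = 4

Center (-6, -2), radius = 4


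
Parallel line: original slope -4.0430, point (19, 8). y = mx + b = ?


Parallel lines have equal slopes.
m2 = -4.0430
b2 = 8 + 4.0430*19 = 84.8170

y = -4.0430x + 84.8170


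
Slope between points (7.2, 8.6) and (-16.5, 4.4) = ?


dy = 4.4 - 8.6 = -4.2
dx = -16.5 - 7.2 = -23.7
m = -4.2/(-23.7) = 0.1772

m = 0.1772


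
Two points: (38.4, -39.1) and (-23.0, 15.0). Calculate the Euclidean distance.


dx = -23.0 - 38.4 = -61.4
dy = 15.0 + 39.1 = 54.1
d = sqrt(3769.96 + 2926.81) = sqrt(6696.77) = 81.8338

81.8338


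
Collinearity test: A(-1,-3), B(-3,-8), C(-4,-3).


-1*(-8+ 3) - 3*(-3+ 3) - 4*(-3+ 8)
= 5 + 0 - 20 = -15

No, not collinear (determinant = -15)


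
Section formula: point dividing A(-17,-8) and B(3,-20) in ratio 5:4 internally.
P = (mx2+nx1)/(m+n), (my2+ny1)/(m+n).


Px = (5*3 + 4*(-17))/9 = -53/9 = -5.8889
Py = (5*(-20) + 4*(-8))/9 = -132/9 = -14.6667

P = (-5.8889, -14.6667)


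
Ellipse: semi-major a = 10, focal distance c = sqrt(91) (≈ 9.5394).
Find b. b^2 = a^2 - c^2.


b^2 = 10^2 - (sqrt(91))^2 = 100 - 91 = 9
b = sqrt(9) = 3

b = 3


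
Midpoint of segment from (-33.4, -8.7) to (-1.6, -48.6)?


Mx = (-33.4 - 1.6)/2 = -35.0/2 = -17.5000
My = (-8.7 - 48.6)/2 = -57.3/2 = -28.6500

(-17.5000, -28.6500)


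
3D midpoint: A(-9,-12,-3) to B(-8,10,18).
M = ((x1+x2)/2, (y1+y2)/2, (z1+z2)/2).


Mx = (-9- 8)/2 = -8.5000
My = (-12+10)/2 = -1.0000
Mz = (-3+18)/2 = 7.5000

M = (-8.5000, -1.0000, 7.5000)


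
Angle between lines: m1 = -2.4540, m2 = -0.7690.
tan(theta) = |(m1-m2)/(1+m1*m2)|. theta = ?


m1-m2 = -1.685
1+m1*m2 = 2.887126
tan(theta) = |-1.685/2.887126| = 0.583625
theta = arctan(|-1.685/2.887126|) = 30.2689 degrees (acute angle)

30.2689 degrees


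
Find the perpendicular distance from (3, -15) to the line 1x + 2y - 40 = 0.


|1*3 + 2*(-15) - 40| = |-67| = 67
sqrt(1 + 4) = sqrt(5) = 2.2361
d = 67/sqrt(5) = 29.9633

29.9633


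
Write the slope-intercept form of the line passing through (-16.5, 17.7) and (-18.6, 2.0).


m = (-15.7)/(-2.1) = 7.4762
b = y1 - m*x1 = 17.7 - (-15.7*(-16.5))/(-2.1) = 17.7 + 123.3571 = 141.0571

y = 7.4762x + 141.0571


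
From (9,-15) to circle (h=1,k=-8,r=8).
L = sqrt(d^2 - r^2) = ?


d = sqrt((9-1)^2 + (-15+ 8)^2) = sqrt(64+49) = 10.6301
L = sqrt(113.0000 - 64) = sqrt(49.0000) = 7.0000

7.0000


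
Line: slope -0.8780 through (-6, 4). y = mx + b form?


y - 4 = -0.8780(x + 6)
y = -0.8780x + 4 + 0.8780*(-6)
y = -0.8780x - 1.2680

y = -0.8780x - 1.2680


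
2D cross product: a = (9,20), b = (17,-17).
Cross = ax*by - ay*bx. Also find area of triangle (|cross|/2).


cross = 9*(-17) - 20*17 = -153 - 340 = -493
Triangle area = |-493|/2 = 493/2 = 246.5000

cross = -493, triangle area = 246.5000


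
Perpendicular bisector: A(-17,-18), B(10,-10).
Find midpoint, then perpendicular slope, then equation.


Midpoint = (-3.5, -14)
Slope of AB = dy/dx = 8/27 = 0.2963
Perp slope = -dx/dy = -27/8 = -3.3750
b = My - (perp slope)*Mx = -14 + (27*(-3.5))/8 = -14 - 11.8125 = -25.8125

y = -3.3750x - 25.8125


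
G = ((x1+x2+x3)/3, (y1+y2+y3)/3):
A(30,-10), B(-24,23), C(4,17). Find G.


Gx = (30- 24+4)/3 = 10/3 = 3.3333
Gy = (-10+23+17)/3 = 30/3 = 10.0000

G = (3.3333, 10.0000)


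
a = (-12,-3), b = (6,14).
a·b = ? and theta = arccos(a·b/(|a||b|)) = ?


a·b = -12*6 - 3*14 = -72 - 42 = -114
|a| = sqrt(144+9) = 12.3693
|b| = sqrt(36+196) = 15.2315
cos(theta) = -114/(sqrt(153)*sqrt(232)) = -114/sqrt(35496) = -0.605083
theta = arccos(-114/sqrt(35496)) = 127.2348 degrees

a·b = -114, theta = 127.2348 deg


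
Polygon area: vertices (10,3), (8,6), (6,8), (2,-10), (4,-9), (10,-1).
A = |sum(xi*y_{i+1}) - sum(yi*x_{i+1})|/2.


sum(xi*y_{i+1}) = 10*6 + 8*8 + 6*(-10) + 2*(-9) + 4*(-1) + 10*3 = 72
sum(yi*x_{i+1}) = 3*8 + 6*6 + 8*2 - 10*4 - 9*10 - 1*10 = -64
Area = |72 + 64|/2 = 136/2 = 68.0000

68.0000 sq units


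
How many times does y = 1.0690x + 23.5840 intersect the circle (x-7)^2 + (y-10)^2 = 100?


Substitute y = 1.0690x + 23.5840: (x-7)^2 + (1.0690x+23.5840-10)^2 = 100
Expand to Ax^2 + Bx + C = 0, where b-k = 13.584
A = 1+m^2 = 2.142761
B = 2(m(b-k) - h) = 2(1.0690*13.584 - 7) = 15.042592
C = h^2 + (b-k)^2 - r^2 = 49 + 184.525056 - 100 = 133.525056
disc = B^2-4AC = 226.2796 - 1144.4491 = -918.1695
disc < 0

0 intersection points


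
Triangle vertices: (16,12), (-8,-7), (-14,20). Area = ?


16*(-7-20) = -432
-8*(20-12) = -64
-14*(12+ 7) = -266
sum = -762
Area = |-762|/2 = 381.0000

381.0000 sq units


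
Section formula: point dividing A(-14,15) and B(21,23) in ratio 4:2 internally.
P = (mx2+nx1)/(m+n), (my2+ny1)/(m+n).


Px = (4*21 + 2*(-14))/6 = 56/6 = 9.3333
Py = (4*23 + 2*15)/6 = 122/6 = 20.3333

P = (9.3333, 20.3333)


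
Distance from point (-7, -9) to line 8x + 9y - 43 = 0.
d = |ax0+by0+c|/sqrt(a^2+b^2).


|8*(-7) + 9*(-9) - 43| = |-180| = 180
sqrt(64 + 81) = sqrt(145) = 12.0416
d = 180/sqrt(145) = 14.9482

14.9482


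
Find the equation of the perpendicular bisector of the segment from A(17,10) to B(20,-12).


Midpoint = (18.5, -1)
Slope of AB = dy/dx = -22/3 = -7.3333
Perp slope = -dx/dy = 3/22 = 0.1364
b = My - (perp slope)*Mx = -1 + (3*18.5)/(-22) = -1 - 2.5227 = -3.5227

y = 0.1364x - 3.5227


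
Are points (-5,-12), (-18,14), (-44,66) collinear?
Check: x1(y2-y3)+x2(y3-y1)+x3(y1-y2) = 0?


-5*(14-66) - 18*(66+ 12) - 44*(-12-14)
= 260 - 1404 + 1144 = 0

Yes, collinear (determinant = 0)


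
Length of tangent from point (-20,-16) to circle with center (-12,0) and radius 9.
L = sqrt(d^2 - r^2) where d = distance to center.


d = sqrt((-20+ 12)^2 + (-16-0)^2) = sqrt(64+256) = 17.8885
L = sqrt(320.0000 - 81) = sqrt(239.0000) = 15.4596

15.4596
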